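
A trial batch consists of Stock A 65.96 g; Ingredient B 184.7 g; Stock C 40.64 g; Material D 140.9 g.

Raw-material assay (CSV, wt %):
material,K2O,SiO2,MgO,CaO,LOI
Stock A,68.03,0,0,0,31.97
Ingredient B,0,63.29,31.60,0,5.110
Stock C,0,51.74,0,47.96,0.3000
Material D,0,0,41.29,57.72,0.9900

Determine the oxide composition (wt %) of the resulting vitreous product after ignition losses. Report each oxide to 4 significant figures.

Glass mass = 400.2 g (batch 432.2 − LOI 32.04).
Composition: K2O 11.21%, SiO2 34.47%, MgO 29.12%, CaO 25.19%

Working values are shown (rounded to four significant figures) in the printout; all arithmetic keeps exact precision at each step — a single rounding completes each reported value; the derived quantities (the four compositions, totals, yield, glass mass, LOI) are re-derived using the weight values on 400.2 g of glass at full precision exactly as printed in the problem or answer text.
Per-oxide mass from batch:
  K2O: 65.96·0.6803 = 44.87 g
  SiO2: 184.7·0.6329 + 40.64·0.5174 = 137.9 g
  MgO: 184.7·0.3160 + 140.9·0.4129 = 116.5 g
  CaO: 40.64·0.4796 + 140.9·0.5772 = 100.8 g
LOI: 65.96·0.3197 + 184.7·0.05110 + 40.64·0.003000 + 140.9·0.009900 = 32.04 g
batch − LOI leaves glass = 432.2 − 32.04 = 400.2 g (= Σ oxide masses)
wt % = 100 × oxide mass / glass mass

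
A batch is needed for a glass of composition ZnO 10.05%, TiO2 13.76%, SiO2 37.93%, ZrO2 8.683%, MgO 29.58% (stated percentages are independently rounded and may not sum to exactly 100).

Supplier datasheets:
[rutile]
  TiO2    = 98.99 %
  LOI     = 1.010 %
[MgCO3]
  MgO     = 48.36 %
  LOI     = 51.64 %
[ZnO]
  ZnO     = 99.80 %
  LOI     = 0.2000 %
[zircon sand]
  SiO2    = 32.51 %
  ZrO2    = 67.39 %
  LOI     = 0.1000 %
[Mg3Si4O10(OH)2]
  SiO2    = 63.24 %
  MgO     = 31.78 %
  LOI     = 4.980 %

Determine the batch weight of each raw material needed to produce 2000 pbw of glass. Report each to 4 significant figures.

Full float precision is kept throughout; in-progress results are printed (rounded to 4 significant figures) as written. Every reported figure is rounded exactly once; the derived quantities (net glass mass, the five compositions, yield, the totals, LOI) are carried in full float precision from the weighed amounts at 2000 pbw of glass, precisely as stated by problem or answer.
Target oxide masses per 2000 pbw glass:
  ZnO: 10.05% × 2000 = 201.0 pbw
  TiO2: 13.76% × 2000 = 275.2 pbw
  SiO2: 37.93% × 2000 = 758.6 pbw
  ZrO2: 8.683% × 2000 = 173.7 pbw
  MgO: 29.58% × 2000 = 591.6 pbw
Mass-balance tally per oxide given the weights on record, on the stated basis (sum by sum, the targets are met modulo rounding of the values):
  ZnO: 201.4·0.9980 = 201.0 pbw (target 201.0 pbw)
  TiO2: 278.0·0.9899 = 275.2 pbw (target 275.2 pbw)
  SiO2: 257.7·0.3251 + 1067·0.6324 = 758.5 pbw (target 758.6 pbw)
  ZrO2: 257.7·0.6739 = 173.7 pbw (target 173.7 pbw)
  MgO: 522.1·0.4836 + 1067·0.3178 = 591.6 pbw (target 591.6 pbw)
Glass-mass sanity pass: Σ batch − LOI loss = 2000 pbw (targets for the oxides total 2000 pbw; stated basis 2000 pbw — deltas are rounding alone).
Adding the batch up: Σ batch = 2326 pbw; loss to ignition Σ batch·LOI = 326.2 pbw; yield, glass over the total, = 85.98%.

Batch per 2000 pbw glass:
  rutile: 278.0 pbw
  MgCO3: 522.1 pbw
  ZnO: 201.4 pbw
  zircon sand: 257.7 pbw
  Mg3Si4O10(OH)2: 1067 pbw
Total batch = 2326 pbw; LOI loss = 326.2 pbw; yield = 85.98%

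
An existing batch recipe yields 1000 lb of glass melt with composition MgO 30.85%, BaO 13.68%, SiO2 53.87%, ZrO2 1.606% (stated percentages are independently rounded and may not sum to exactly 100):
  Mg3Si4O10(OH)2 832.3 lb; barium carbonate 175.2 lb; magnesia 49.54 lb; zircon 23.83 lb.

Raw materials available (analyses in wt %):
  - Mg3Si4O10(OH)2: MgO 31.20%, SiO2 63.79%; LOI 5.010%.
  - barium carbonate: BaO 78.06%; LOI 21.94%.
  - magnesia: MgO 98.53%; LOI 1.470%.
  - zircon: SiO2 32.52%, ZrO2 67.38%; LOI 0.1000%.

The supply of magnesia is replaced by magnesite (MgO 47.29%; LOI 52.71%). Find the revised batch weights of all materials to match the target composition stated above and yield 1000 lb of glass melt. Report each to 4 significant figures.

Revised batch per 1000 lb glass melt:
  Mg3Si4O10(OH)2: 832.3 lb
  barium carbonate: 175.2 lb
  magnesite: 103.2 lb
  zircon: 23.83 lb
Total batch = 1135 lb; LOI loss = 134.6 lb

Values along the way are displayed rounded off to 4 significant digits between the steps — all arithmetic maintains full float precision from start to finish. Each reported value carries a single rounding. The derived quantities are computed in full precision (the yield, LOI, net glass mass, the four compositions, totals) from the weighed amounts for 1000 lb of glass, exactly as printed in either problem or answer.
Target masses of each oxide per 1000 lb glass melt:
  MgO: 30.85% × 1000 = 308.5 lb
  BaO: 13.68% × 1000 = 136.8 lb
  SiO2: 53.87% × 1000 = 538.7 lb
  ZrO2: 1.606% × 1000 = 16.06 lb
Verifying the oxide balance using the reported weights, for the quoted basis mass (target by target, the sums agree inside rounding margins):
  MgO: 832.3·0.3120 + 103.2·0.4729 = 308.5 lb (target 308.5 lb)
  BaO: 175.2·0.7806 = 136.8 lb (target 136.8 lb)
  SiO2: 832.3·0.6379 + 23.83·0.3252 = 538.7 lb (target 538.7 lb)
  ZrO2: 23.83·0.6738 = 16.06 lb (target 16.06 lb)
Consistency of the glass mass: batch Σ − ignition loss = 1000 lb (the Σ of target masses is 1000 lb; stated basis 1000 lb — rounding explains the deltas).
Batch total: Σ batch = 1135 lb; LOI loss = Σ batch·LOI = 134.6 lb; yield = glass ÷ total batch = 88.14%.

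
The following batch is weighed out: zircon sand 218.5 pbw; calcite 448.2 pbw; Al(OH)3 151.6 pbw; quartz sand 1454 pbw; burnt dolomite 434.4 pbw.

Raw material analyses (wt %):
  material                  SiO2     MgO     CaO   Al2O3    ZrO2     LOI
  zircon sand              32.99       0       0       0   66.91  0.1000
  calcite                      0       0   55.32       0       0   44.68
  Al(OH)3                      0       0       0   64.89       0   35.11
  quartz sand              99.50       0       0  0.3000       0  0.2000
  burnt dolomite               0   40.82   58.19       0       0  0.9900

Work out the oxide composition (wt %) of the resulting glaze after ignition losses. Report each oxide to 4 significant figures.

Glass mass = 2446 pbw (batch 2707 − LOI 260.9).
Composition: SiO2 62.10%, MgO 7.250%, CaO 20.47%, Al2O3 4.200%, ZrO2 5.978%

Every computation holds full precision at every stage; in-progress results appear with 4-significant-figure rounding within the worked lines — every reported figure receives exactly one rounding; all derived quantities, including yield, the totals, net glass mass, ignition loss, five oxide percentages, are computed starting from the weights for 2446 pbw of glass at full float precision, as written in the problem or the answer.
Mass of each oxide from the mix:
  SiO2: 218.5·0.3299 + 1454·0.9950 = 1519 pbw
  MgO: 434.4·0.4082 = 177.3 pbw
  CaO: 448.2·0.5532 + 434.4·0.5819 = 500.7 pbw
  Al2O3: 151.6·0.6489 + 1454·0.003000 = 102.7 pbw
  ZrO2: 218.5·0.6691 = 146.2 pbw
LOI: 218.5·0.001000 + 448.2·0.4468 + 151.6·0.3511 + 1454·0.002000 + 434.4·0.009900 = 260.9 pbw
Net of LOI, the glass mass = 2707 − 260.9 = 2446 pbw (= Σ oxide masses)
each oxide over glass, ×100, is wt %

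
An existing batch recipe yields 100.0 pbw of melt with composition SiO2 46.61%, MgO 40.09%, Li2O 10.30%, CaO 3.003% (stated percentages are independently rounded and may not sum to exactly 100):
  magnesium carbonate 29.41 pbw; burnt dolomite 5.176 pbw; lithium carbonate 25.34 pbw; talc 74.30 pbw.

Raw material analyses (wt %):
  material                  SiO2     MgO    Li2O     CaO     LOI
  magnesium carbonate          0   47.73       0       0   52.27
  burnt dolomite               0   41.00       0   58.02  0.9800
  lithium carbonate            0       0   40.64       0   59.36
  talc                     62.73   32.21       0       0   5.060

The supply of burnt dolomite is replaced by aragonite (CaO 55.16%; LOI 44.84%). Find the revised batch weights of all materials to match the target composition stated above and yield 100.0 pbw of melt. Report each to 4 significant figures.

Intermediates are printed, with 4-significant-digit rounding, as written. All arithmetic runs at full precision from start to finish — a single rounding produces every reported value — all derived quantities, which include the four compositions, glass mass, LOI, yield, totals, are carried at full float precision, as written in question or answer, starting from the weights per 100.0 pbw of glass.
Oxide mass targets, per 100.0 pbw melt:
  SiO2: 46.61% × 100.0 = 46.61 pbw
  MgO: 40.09% × 100.0 = 40.09 pbw
  Li2O: 10.30% × 100.0 = 10.30 pbw
  CaO: 3.003% × 100.0 = 3.003 pbw
A balance pass over the oxides, on the weights just shown, at the basis given (oxide sums agree with the targets up to rounding of the answer):
  SiO2: 74.30·0.6273 = 46.61 pbw (target 46.61 pbw)
  MgO: 33.85·0.4773 + 74.30·0.3221 = 40.09 pbw (target 40.09 pbw)
  Li2O: 25.34·0.4064 = 10.30 pbw (target 10.30 pbw)
  CaO: 5.444·0.5516 = 3.003 pbw (target 3.003 pbw)
Auditing the glass mass value: total batch − LOI = 100.0 pbw (summing oxide targets gives 100.0 pbw; versus the stated basis of 100.0 pbw — differing by rounding only).
Adding the batch up: Σ batch = 138.9 pbw; loss to ignition Σ batch·LOI = 38.94 pbw; yield = glass ÷ total batch = 71.98%.

Revised batch per 100.0 pbw melt:
  magnesium carbonate: 33.85 pbw
  aragonite: 5.444 pbw
  lithium carbonate: 25.34 pbw
  talc: 74.30 pbw
Total batch = 138.9 pbw; LOI loss = 38.94 pbw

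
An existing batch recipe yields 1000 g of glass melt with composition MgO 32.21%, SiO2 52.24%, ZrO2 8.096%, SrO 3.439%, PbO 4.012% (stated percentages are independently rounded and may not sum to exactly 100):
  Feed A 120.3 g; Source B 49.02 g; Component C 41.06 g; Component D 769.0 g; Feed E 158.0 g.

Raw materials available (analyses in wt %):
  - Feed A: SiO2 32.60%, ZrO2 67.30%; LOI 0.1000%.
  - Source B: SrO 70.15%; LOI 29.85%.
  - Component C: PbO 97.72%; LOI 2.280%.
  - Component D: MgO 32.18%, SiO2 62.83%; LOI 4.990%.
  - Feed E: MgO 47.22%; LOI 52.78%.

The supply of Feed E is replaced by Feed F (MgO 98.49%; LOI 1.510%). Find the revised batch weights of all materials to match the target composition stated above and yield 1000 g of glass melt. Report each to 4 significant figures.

Revised batch per 1000 g glass melt:
  Feed A: 120.3 g
  Source B: 49.02 g
  Component C: 41.06 g
  Component D: 769.0 g
  Feed F: 75.77 g
Total batch = 1055 g; LOI loss = 55.21 g

Working values are printed rounded off to 4 significant digits on the page — the whole derivation maintains full float precision through the solve. Each reported value takes exactly one rounding; derived quantities are computed at full float precision (five oxide percentages, LOI, the yield, totals, glass mass) from the weighed amounts per 1000 g of glass, exactly as printed in the problem or the answer.
Target masses of each oxide per 1000 g glass melt:
  MgO: 32.21% × 1000 = 322.1 g
  SiO2: 52.24% × 1000 = 522.4 g
  ZrO2: 8.096% × 1000 = 80.96 g
  SrO: 3.439% × 1000 = 34.39 g
  PbO: 4.012% × 1000 = 40.12 g
Balance tally, oxide-wise, using the reported weights, versus the basis set out (delivered sums recover each target once rounding is allowed for):
  MgO: 769.0·0.3218 + 75.77·0.9849 = 322.1 g (target 322.1 g)
  SiO2: 120.3·0.3260 + 769.0·0.6283 = 522.4 g (target 522.4 g)
  ZrO2: 120.3·0.6730 = 80.96 g (target 80.96 g)
  SrO: 49.02·0.7015 = 34.39 g (target 34.39 g)
  PbO: 41.06·0.9772 = 40.12 g (target 40.12 g)
Consistency of the glass mass: net batch after ignition = 999.9 g (targets for the oxides total 1000 g; with the basis standing at 1000 g — a pure rounding effect).
Whole-batch sum: Σ batch = 1055 g; ignition loss, Σ(batch × LOI) = 55.21 g; the yield ratio, glass ÷ batch: 94.77%.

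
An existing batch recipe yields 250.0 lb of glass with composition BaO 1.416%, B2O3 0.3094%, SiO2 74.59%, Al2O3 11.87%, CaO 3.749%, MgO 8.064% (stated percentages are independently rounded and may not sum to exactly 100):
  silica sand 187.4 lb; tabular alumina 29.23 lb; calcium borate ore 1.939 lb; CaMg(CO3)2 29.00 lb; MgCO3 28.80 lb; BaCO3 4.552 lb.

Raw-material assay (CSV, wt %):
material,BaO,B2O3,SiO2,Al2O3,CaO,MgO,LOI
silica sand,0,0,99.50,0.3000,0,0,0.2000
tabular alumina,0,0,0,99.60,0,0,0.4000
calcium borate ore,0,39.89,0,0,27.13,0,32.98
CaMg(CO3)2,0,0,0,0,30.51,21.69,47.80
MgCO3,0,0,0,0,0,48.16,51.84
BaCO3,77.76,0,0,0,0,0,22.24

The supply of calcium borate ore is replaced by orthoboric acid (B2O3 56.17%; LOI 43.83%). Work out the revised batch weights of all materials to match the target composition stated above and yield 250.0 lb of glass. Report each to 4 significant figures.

Revised batch per 250.0 lb glass:
  silica sand: 187.4 lb
  tabular alumina: 29.23 lb
  orthoboric acid: 1.377 lb
  CaMg(CO3)2: 30.72 lb
  MgCO3: 28.03 lb
  BaCO3: 4.552 lb
Total batch = 281.3 lb; LOI loss = 31.32 lb

Values along the way are displayed, rounded to 4 significant figures, in the printout; all internal work carries full precision from first step to last; every reported number is rounded only once — derived quantities, which include LOI, six oxide percentages, glass mass, the yield, totals, are rebuilt at exact precision, precisely as stated by the problem or answer text, from the batch weights at 250.0 lb of glass.
Per-oxide target masses for 250.0 lb glass:
  BaO: 1.416% × 250.0 = 3.540 lb
  B2O3: 0.3094% × 250.0 = 0.7735 lb
  SiO2: 74.59% × 250.0 = 186.5 lb
  Al2O3: 11.87% × 250.0 = 29.68 lb
  CaO: 3.749% × 250.0 = 9.372 lb
  MgO: 8.064% × 250.0 = 20.16 lb
Verifying the oxide balance from the weights as reported, versus the basis set out (sum by sum, the targets are met modulo rounding of the values):
  BaO: 4.552·0.7776 = 3.540 lb (target 3.540 lb)
  B2O3: 1.377·0.5617 = 0.7735 lb (target 0.7735 lb)
  SiO2: 187.4·0.9950 = 186.5 lb (target 186.5 lb)
  Al2O3: 187.4·0.003000 + 29.23·0.9960 = 29.68 lb (target 29.68 lb)
  CaO: 30.72·0.3051 = 9.373 lb (target 9.372 lb)
  MgO: 30.72·0.2169 + 28.03·0.4816 = 20.16 lb (target 20.16 lb)
Glass-mass closure: batch Σ − ignition loss = 250.0 lb (per-oxide target masses sum to 250.0 lb; stated basis 250.0 lb — gaps are rounding artifacts).
Summing the batch: Σ batch = 281.3 lb; loss to ignition Σ batch·LOI = 31.32 lb; yield, glass over the total, = 88.87%.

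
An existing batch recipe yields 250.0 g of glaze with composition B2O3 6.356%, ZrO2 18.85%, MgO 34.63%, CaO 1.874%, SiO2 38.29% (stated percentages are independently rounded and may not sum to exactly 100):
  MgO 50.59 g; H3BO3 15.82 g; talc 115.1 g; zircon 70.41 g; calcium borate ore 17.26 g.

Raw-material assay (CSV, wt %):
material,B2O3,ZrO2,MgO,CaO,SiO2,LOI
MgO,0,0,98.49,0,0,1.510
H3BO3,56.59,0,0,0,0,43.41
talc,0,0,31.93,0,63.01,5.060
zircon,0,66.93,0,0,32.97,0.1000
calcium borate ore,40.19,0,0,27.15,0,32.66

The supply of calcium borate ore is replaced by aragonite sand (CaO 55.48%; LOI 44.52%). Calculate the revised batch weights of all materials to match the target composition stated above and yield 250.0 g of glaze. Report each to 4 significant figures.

Values along the way are displayed, rounded to four significant digits, on the page; all arithmetic runs at full float precision throughout — a single rounding completes every reported value; the derived quantities (yield, glass mass, the totals, ignition loss, the five compositions) are computed from the batch weights per 250.0 g of glass in exact precision as written in either problem or answer.
Oxide-by-oxide targets in 250.0 g glaze:
  B2O3: 6.356% × 250.0 = 15.89 g
  ZrO2: 18.85% × 250.0 = 47.12 g
  MgO: 34.63% × 250.0 = 86.58 g
  CaO: 1.874% × 250.0 = 4.685 g
  SiO2: 38.29% × 250.0 = 95.72 g
Checking each oxide sum given the weights on record, under the basis named above (sums match the target masses once rounding is allowed for):
  B2O3: 28.08·0.5659 = 15.89 g (target 15.89 g)
  ZrO2: 70.41·0.6693 = 47.13 g (target 47.12 g)
  MgO: 50.59·0.9849 + 115.1·0.3193 = 86.58 g (target 86.58 g)
  CaO: 8.444·0.5548 = 4.685 g (target 4.685 g)
  SiO2: 115.1·0.6301 + 70.41·0.3297 = 95.74 g (target 95.72 g)
The glass-mass cross-check: total batch − LOI = 250.0 g (oxide target masses add up to 250.0 g; with the basis standing at 250.0 g — deltas are rounding alone).
Batch grand total — Σ batch = 272.6 g; Σ batch·LOI gives LOI loss = 22.61 g; as yield: glass ÷ batch → 91.71%.

Revised batch per 250.0 g glaze:
  MgO: 50.59 g
  H3BO3: 28.08 g
  talc: 115.1 g
  zircon: 70.41 g
  aragonite sand: 8.444 g
Total batch = 272.6 g; LOI loss = 22.61 g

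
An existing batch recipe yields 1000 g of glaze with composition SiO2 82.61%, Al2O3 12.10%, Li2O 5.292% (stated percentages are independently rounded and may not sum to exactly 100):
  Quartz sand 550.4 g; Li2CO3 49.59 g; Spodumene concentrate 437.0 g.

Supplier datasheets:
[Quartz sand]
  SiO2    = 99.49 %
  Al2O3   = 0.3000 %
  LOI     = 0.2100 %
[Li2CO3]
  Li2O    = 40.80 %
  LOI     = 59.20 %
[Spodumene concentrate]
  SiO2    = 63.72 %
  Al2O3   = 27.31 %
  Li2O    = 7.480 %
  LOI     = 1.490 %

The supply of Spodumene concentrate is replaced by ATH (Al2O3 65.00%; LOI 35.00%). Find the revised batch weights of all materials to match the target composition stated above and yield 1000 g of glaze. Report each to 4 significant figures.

Mid-chain values appear, rounded to 4 significant figures, alongside each step — all internal work runs at full float precision all the way through — every reported result undergoes a single rounding; derived quantities (the yield, ignition loss, net glass mass, the three compositions, the totals) are rebuilt starting from the weights for 1000 g of glass in exact precision as set out in problem or answer.
Target masses of each oxide per 1000 g glaze:
  SiO2: 82.61% × 1000 = 826.1 g
  Al2O3: 12.10% × 1000 = 121.0 g
  Li2O: 5.292% × 1000 = 52.92 g
Verifying the oxide balance from the weights as reported, at the basis given (oxide sums agree with the targets once rounding is allowed for):
  SiO2: 830.3·0.9949 = 826.1 g (target 826.1 g)
  Al2O3: 830.3·0.003000 + 182.3·0.6500 = 121.0 g (target 121.0 g)
  Li2O: 129.7·0.4080 = 52.92 g (target 52.92 g)
Consistency of the glass mass: total batch − LOI = 1000 g (oxide target masses add up to 1000 g; basis as stated: 1000 g — rounding explains the deltas).
Adding the batch up: Σ batch = 1142 g; ignition loss, Σ(batch × LOI) = 142.3 g; glass ÷ batch gives a yield of 87.54%.

Revised batch per 1000 g glaze:
  Quartz sand: 830.3 g
  Li2CO3: 129.7 g
  ATH: 182.3 g
Total batch = 1142 g; LOI loss = 142.3 g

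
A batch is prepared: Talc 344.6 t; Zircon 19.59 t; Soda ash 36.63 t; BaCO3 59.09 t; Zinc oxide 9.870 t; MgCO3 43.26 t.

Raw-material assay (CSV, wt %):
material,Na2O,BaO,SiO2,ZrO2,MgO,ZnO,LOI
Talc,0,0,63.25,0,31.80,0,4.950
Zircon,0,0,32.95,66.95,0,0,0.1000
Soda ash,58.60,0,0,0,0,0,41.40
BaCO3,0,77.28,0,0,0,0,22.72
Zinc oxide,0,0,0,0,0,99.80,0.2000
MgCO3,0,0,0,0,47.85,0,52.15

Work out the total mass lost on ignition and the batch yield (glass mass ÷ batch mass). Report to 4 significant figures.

Every computation holds exact precision through every step — working values are displayed rounded off to 4 significant digits between the steps; every reported number is rounded just once; the derived quantities (the totals, LOI, net glass mass, six oxide percentages, the yield) are computed at full float precision from the batch weights for 444.8 t of glass, exactly as shown in the problem or answer text.
Ignition loss by material:
  Talc: 344.6 × 0.04950 = 17.06 t
  Zircon: 19.59 × 0.001000 = 0.01959 t
  Soda ash: 36.63 × 0.4140 = 15.16 t
  BaCO3: 59.09 × 0.2272 = 13.43 t
  Zinc oxide: 9.870 × 0.002000 = 0.01974 t
  MgCO3: 43.26 × 0.5215 = 22.56 t
Total LOI = 68.25 t
Glass = batch − LOI = 513.0 − 68.25 = 444.8 t

LOI loss = 68.25 t; glass = 444.8 t; yield = 86.70%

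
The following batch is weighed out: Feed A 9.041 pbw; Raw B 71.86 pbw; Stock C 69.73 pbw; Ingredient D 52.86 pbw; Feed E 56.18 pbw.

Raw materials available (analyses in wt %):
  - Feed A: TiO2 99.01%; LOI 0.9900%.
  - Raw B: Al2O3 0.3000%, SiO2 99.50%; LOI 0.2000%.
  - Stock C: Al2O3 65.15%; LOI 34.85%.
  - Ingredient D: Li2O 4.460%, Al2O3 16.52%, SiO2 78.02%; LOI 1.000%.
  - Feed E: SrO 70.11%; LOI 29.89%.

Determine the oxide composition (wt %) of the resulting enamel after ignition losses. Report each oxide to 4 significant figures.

Glass mass = 217.8 pbw (batch 259.7 − LOI 41.85).
Composition: TiO2 4.110%, Li2O 1.082%, Al2O3 24.96%, SiO2 51.76%, SrO 18.08%

The working math maintains exact precision all the way through; values along the way are rounded to four significant figures when quoted. A single rounding completes every reported value — the derived quantities (the yield, LOI, the totals, net glass mass, five oxide percentages) are re-derived in exact precision starting from the weights for 217.8 pbw of glass, exactly as printed in the problem or the answer.
Delivered oxide masses:
  TiO2: 9.041·0.9901 = 8.951 pbw
  Li2O: 52.86·0.04460 = 2.358 pbw
  Al2O3: 71.86·0.003000 + 69.73·0.6515 + 52.86·0.1652 = 54.38 pbw
  SiO2: 71.86·0.9950 + 52.86·0.7802 = 112.7 pbw
  SrO: 56.18·0.7011 = 39.39 pbw
LOI: 9.041·0.009900 + 71.86·0.002000 + 69.73·0.3485 + 52.86·0.01000 + 56.18·0.2989 = 41.85 pbw
batch − LOI leaves glass = 259.7 − 41.85 = 217.8 pbw (= the summed oxide contributions)
wt %: oxide over glass, times 100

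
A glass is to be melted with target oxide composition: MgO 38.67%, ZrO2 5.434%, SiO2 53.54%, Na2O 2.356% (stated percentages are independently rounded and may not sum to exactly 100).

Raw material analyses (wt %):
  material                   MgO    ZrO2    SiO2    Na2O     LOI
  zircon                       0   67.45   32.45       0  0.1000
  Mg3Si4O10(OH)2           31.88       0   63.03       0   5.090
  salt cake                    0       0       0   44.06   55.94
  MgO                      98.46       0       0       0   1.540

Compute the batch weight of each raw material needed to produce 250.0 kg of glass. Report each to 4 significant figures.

Batch per 250.0 kg glass:
  zircon: 20.14 kg
  Mg3Si4O10(OH)2: 202.0 kg
  salt cake: 13.37 kg
  MgO: 32.79 kg
Total batch = 268.3 kg; LOI loss = 18.29 kg; yield = 93.18%

Intermediates are displayed rounded to four significant digits in the working. The whole derivation keeps full precision through the solve. Every reported number includes exactly one rounding. Derived quantities are recomputed from the batch weights on 250.0 kg of glass in full float precision (four oxide percentages, ignition loss, totals, glass mass, yield), as written in the problem or the answer.
Per-oxide target masses for 250.0 kg glass:
  MgO: 38.67% × 250.0 = 96.68 kg
  ZrO2: 5.434% × 250.0 = 13.58 kg
  SiO2: 53.54% × 250.0 = 133.8 kg
  Na2O: 2.356% × 250.0 = 5.890 kg
Balance tally, oxide-wise, on the weights just shown, at the basis given (oxide sums agree with the targets once rounding is allowed for):
  MgO: 202.0·0.3188 + 32.79·0.9846 = 96.68 kg (target 96.68 kg)
  ZrO2: 20.14·0.6745 = 13.58 kg (target 13.58 kg)
  SiO2: 20.14·0.3245 + 202.0·0.6303 = 133.9 kg (target 133.8 kg)
  Na2O: 13.37·0.4406 = 5.891 kg (target 5.890 kg)
Mass balance on the glass: whole batch net of LOI = 250.0 kg (the Σ of target masses is 250.0 kg; against the stated basis, 250.0 kg — deltas are rounding alone).
Whole-batch sum: Σ batch = 268.3 kg; the LOI term Σ batch·LOI equals 18.29 kg; glass ÷ batch gives a yield of 93.18%.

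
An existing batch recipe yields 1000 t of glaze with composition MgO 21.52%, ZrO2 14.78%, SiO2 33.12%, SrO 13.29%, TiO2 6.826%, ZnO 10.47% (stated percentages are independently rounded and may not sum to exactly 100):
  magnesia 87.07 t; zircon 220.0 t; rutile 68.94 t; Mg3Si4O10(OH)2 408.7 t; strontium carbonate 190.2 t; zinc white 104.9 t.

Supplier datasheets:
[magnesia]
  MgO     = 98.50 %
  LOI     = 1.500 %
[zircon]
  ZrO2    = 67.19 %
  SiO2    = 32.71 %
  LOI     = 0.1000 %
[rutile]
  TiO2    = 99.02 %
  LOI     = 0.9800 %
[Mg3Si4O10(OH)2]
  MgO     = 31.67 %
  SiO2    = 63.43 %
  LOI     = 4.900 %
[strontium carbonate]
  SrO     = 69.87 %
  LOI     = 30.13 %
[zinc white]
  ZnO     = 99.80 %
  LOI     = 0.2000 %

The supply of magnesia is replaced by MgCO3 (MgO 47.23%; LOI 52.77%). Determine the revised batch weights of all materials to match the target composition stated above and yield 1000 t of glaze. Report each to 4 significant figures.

Every computation holds full precision at all times — rounding to four significant digits governs every working value as printed — exactly one rounding goes into each reported value. The derived quantities (the six compositions, glass mass, ignition loss, the totals, the yield) are recomputed at exact precision starting from the weights for 1000 t of glass, as set out in problem or answer.
Per-oxide target masses for 1000 t glaze:
  MgO: 21.52% × 1000 = 215.2 t
  ZrO2: 14.78% × 1000 = 147.8 t
  SiO2: 33.12% × 1000 = 331.2 t
  SrO: 13.29% × 1000 = 132.9 t
  TiO2: 6.826% × 1000 = 68.26 t
  ZnO: 10.47% × 1000 = 104.7 t
Balance tally, oxide-wise, given the weights on record, against the basis in use (summed amounts equal target values inside rounding margins):
  MgO: 181.6·0.4723 + 408.7·0.3167 = 215.2 t (target 215.2 t)
  ZrO2: 220.0·0.6719 = 147.8 t (target 147.8 t)
  SiO2: 220.0·0.3271 + 408.7·0.6343 = 331.2 t (target 331.2 t)
  SrO: 190.2·0.6987 = 132.9 t (target 132.9 t)
  TiO2: 68.94·0.9902 = 68.26 t (target 68.26 t)
  ZnO: 104.9·0.9980 = 104.7 t (target 104.7 t)
Glass-mass sanity pass: batch total minus LOI = 1000 t (summing oxide targets gives 1000 t; versus the stated basis of 1000 t — a pure rounding effect).
Batch total: Σ batch = 1174 t; loss to ignition Σ batch·LOI = 174.3 t; the yield ratio, glass ÷ batch: 85.16%.

Revised batch per 1000 t glaze:
  MgCO3: 181.6 t
  zircon: 220.0 t
  rutile: 68.94 t
  Mg3Si4O10(OH)2: 408.7 t
  strontium carbonate: 190.2 t
  zinc white: 104.9 t
Total batch = 1174 t; LOI loss = 174.3 t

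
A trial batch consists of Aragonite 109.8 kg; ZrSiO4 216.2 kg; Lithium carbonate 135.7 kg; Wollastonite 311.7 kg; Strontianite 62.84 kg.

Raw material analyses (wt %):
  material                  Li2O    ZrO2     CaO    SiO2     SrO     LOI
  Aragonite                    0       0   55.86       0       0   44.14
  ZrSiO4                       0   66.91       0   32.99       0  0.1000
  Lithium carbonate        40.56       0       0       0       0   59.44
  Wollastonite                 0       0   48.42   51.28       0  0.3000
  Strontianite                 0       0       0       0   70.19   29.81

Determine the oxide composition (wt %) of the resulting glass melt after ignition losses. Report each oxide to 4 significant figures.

Each numeric step runs at exact precision from start to finish — in-progress results appear with 4-significant-figure rounding between the steps. Each reported value takes a single rounding; all derived quantities, including five oxide percentages, the totals, net glass mass, the yield, ignition loss, are rebuilt from the batch weights on 687.2 kg of glass in full precision, as written in the question or the answer.
Oxide-by-oxide delivered mass:
  Li2O: 135.7·0.4056 = 55.04 kg
  ZrO2: 216.2·0.6691 = 144.7 kg
  CaO: 109.8·0.5586 + 311.7·0.4842 = 212.3 kg
  SiO2: 216.2·0.3299 + 311.7·0.5128 = 231.2 kg
  SrO: 62.84·0.7019 = 44.11 kg
LOI: 109.8·0.4414 + 216.2·0.001000 + 135.7·0.5944 + 311.7·0.003000 + 62.84·0.2981 = 149.0 kg
Glass mass = batch − LOI = 836.2 − 149.0 = 687.2 kg (equal to the oxide-mass sum)
each oxide over glass, ×100, is wt %

Glass mass = 687.2 kg (batch 836.2 − LOI 149.0).
Composition: Li2O 8.009%, ZrO2 21.05%, CaO 30.89%, SiO2 33.64%, SrO 6.418%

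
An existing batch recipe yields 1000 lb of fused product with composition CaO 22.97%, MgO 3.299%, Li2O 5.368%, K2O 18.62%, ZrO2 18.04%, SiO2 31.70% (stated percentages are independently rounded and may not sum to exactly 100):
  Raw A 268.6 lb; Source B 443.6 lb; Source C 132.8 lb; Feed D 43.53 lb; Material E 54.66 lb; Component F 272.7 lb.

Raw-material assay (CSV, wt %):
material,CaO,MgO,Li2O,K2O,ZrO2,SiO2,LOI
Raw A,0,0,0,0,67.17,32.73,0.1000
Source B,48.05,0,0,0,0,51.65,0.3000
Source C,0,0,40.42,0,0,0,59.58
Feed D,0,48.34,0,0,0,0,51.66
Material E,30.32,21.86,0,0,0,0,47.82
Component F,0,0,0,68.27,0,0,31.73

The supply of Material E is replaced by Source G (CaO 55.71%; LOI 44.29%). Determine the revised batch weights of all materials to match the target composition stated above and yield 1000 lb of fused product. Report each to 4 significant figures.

All arithmetic keeps full precision throughout — values along the way are printed rounded to four significant digits alongside each step — each reported result takes exactly one rounding; all derived quantities (the yield, glass mass, totals, ignition loss, the six compositions) are carried at exact precision from the batch weights per 1000 lb of glass precisely as stated by question or answer.
Oxide-by-oxide targets in 1000 lb fused product:
  CaO: 22.97% × 1000 = 229.7 lb
  MgO: 3.299% × 1000 = 32.99 lb
  Li2O: 5.368% × 1000 = 53.68 lb
  K2O: 18.62% × 1000 = 186.2 lb
  ZrO2: 18.04% × 1000 = 180.4 lb
  SiO2: 31.70% × 1000 = 317.0 lb
Per-oxide balance check on the weights just shown, against the basis in use (target by target, the sums agree up to rounding of the answer):
  CaO: 443.6·0.4805 + 29.75·0.5571 = 229.7 lb (target 229.7 lb)
  MgO: 68.25·0.4834 = 32.99 lb (target 32.99 lb)
  Li2O: 132.8·0.4042 = 53.68 lb (target 53.68 lb)
  K2O: 272.7·0.6827 = 186.2 lb (target 186.2 lb)
  ZrO2: 268.6·0.6717 = 180.4 lb (target 180.4 lb)
  SiO2: 268.6·0.3273 + 443.6·0.5165 = 317.0 lb (target 317.0 lb)
Consistency of the glass mass: whole batch net of LOI = 1000 lb (summing oxide targets gives 1000 lb; the stated basis being 1000 lb — deltas are rounding alone).
Batch grand total — Σ batch = 1216 lb; LOI removed, Σ of batch·LOI: 215.7 lb; glass ÷ batch gives a yield of 82.26%.

Revised batch per 1000 lb fused product:
  Raw A: 268.6 lb
  Source B: 443.6 lb
  Source C: 132.8 lb
  Feed D: 68.25 lb
  Source G: 29.75 lb
  Component F: 272.7 lb
Total batch = 1216 lb; LOI loss = 215.7 lb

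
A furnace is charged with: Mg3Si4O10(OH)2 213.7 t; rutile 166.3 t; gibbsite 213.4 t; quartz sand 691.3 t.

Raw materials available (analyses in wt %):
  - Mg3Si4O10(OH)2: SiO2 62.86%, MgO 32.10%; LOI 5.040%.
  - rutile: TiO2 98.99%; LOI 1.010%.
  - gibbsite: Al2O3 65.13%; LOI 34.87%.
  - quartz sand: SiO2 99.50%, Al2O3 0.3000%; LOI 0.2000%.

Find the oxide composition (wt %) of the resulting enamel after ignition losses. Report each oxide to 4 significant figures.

Glass mass = 1196 t (batch 1285 − LOI 88.25).
Composition: TiO2 13.76%, SiO2 68.72%, MgO 5.733%, Al2O3 11.79%

In-progress results are printed, rounded to four significant figures, in the working; every computation keeps full float precision in every operation; each reported value undergoes a single rounding. Derived quantities, which include glass mass, the totals, yield, four oxide percentages, ignition loss, are rebuilt in full float precision, precisely as stated by the problem or answer text, starting from the weights at 1196 t of glass.
What the batch supplies per oxide:
  TiO2: 166.3·0.9899 = 164.6 t
  SiO2: 213.7·0.6286 + 691.3·0.9950 = 822.2 t
  MgO: 213.7·0.3210 = 68.60 t
  Al2O3: 213.4·0.6513 + 691.3·0.003000 = 141.1 t
LOI: 213.7·0.05040 + 166.3·0.01010 + 213.4·0.3487 + 691.3·0.002000 = 88.25 t
The glass mass, total less LOI, = 1285 − 88.25 = 1196 t (the oxide masses sum to this)
wt % = oxide mass / glass mass × 100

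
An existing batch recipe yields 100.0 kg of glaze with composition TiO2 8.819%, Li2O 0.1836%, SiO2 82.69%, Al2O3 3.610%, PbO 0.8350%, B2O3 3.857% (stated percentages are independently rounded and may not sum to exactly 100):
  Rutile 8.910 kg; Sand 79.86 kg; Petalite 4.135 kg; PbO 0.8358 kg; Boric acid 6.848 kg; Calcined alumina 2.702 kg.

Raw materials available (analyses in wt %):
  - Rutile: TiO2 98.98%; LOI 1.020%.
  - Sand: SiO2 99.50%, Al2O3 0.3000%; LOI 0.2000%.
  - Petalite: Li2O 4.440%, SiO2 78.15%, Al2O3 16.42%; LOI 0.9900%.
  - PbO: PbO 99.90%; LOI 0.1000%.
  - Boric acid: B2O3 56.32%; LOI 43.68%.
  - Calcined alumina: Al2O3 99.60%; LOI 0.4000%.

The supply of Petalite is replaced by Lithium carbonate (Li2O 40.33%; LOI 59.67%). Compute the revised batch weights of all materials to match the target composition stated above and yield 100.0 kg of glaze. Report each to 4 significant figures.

Full precision is carried in every operation. Values along the way are printed with 4-significant-digit rounding on the page — a single rounding finalizes every reported number; the derived quantities, which include the yield, totals, LOI, glass mass, six oxide percentages, are re-derived at full precision, exactly as shown in the question or the answer, using the weight values for 100.0 kg of glass.
Target masses of each oxide per 100.0 kg glaze:
  TiO2: 8.819% × 100.0 = 8.819 kg
  Li2O: 0.1836% × 100.0 = 0.1836 kg
  SiO2: 82.69% × 100.0 = 82.69 kg
  Al2O3: 3.610% × 100.0 = 3.610 kg
  PbO: 0.8350% × 100.0 = 0.8350 kg
  B2O3: 3.857% × 100.0 = 3.857 kg
Verifying the oxide balance with the batch weights as given, for the quoted basis mass (delivered sums recover each target once rounding is allowed for):
  TiO2: 8.910·0.9898 = 8.819 kg (target 8.819 kg)
  Li2O: 0.4552·0.4033 = 0.1836 kg (target 0.1836 kg)
  SiO2: 83.11·0.9950 = 82.69 kg (target 82.69 kg)
  Al2O3: 83.11·0.003000 + 3.374·0.9960 = 3.610 kg (target 3.610 kg)
  PbO: 0.8358·0.9990 = 0.8350 kg (target 0.8350 kg)
  B2O3: 6.848·0.5632 = 3.857 kg (target 3.857 kg)
The glass-mass cross-check: total batch − LOI = 100.0 kg (summing oxide targets gives 99.99 kg; versus the stated basis of 100.0 kg — any gap is answer rounding).
Whole-batch sum: Σ batch = 103.5 kg; loss to ignition Σ batch·LOI = 3.534 kg; yield, glass over the total, = 96.59%.

Revised batch per 100.0 kg glaze:
  Rutile: 8.910 kg
  Sand: 83.11 kg
  Lithium carbonate: 0.4552 kg
  PbO: 0.8358 kg
  Boric acid: 6.848 kg
  Calcined alumina: 3.374 kg
Total batch = 103.5 kg; LOI loss = 3.534 kg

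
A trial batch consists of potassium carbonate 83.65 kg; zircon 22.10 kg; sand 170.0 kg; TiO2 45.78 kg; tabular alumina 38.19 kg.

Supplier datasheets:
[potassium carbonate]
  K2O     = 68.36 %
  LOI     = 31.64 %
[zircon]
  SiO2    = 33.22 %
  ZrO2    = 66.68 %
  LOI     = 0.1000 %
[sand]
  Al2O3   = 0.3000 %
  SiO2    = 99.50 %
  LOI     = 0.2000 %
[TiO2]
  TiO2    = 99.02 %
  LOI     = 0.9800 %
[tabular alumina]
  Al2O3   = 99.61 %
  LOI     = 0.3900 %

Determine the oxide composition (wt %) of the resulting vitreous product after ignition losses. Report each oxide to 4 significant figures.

In-progress results are shown (rounded to four significant digits) across the worked steps. All internal work carries full precision through every step; a single rounding produces every reported result — derived quantities are re-derived in exact precision (net glass mass, totals, yield, five oxide percentages, LOI) starting from the weights on 332.3 kg of glass as quoted within question or answer.
Delivered oxide masses:
  TiO2: 45.78·0.9902 = 45.33 kg
  K2O: 83.65·0.6836 = 57.18 kg
  Al2O3: 170.0·0.003000 + 38.19·0.9961 = 38.55 kg
  SiO2: 22.10·0.3322 + 170.0·0.9950 = 176.5 kg
  ZrO2: 22.10·0.6668 = 14.74 kg
LOI: 83.65·0.3164 + 22.10·0.001000 + 170.0·0.002000 + 45.78·0.009800 + 38.19·0.003900 = 27.43 kg
Glass mass = batch − LOI = 359.7 − 27.43 = 332.3 kg (= the summed oxide contributions)
each wt % is 100 × oxide ÷ glass

Glass mass = 332.3 kg (batch 359.7 − LOI 27.43).
Composition: TiO2 13.64%, K2O 17.21%, Al2O3 11.60%, SiO2 53.11%, ZrO2 4.435%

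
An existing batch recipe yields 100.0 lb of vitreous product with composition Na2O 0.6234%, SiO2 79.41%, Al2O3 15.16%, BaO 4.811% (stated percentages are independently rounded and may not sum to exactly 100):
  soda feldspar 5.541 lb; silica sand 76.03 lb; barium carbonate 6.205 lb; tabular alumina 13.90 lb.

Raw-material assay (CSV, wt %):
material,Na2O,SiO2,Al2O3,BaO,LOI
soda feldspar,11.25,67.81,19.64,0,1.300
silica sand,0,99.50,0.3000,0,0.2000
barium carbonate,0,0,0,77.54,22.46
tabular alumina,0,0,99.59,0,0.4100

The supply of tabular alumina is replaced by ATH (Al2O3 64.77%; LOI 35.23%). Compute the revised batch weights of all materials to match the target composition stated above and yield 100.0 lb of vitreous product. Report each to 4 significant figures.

Mid-chain values are displayed rounded off to 4 significant digits as written; all internal work carries full precision from start to finish — each reported result is rounded once only; derived quantities, which include net glass mass, the four compositions, the yield, totals, LOI, are recomputed at full precision, as given in either problem or answer, using the weight values for 100.0 lb of glass.
Target masses of each oxide per 100.0 lb vitreous product:
  Na2O: 0.6234% × 100.0 = 0.6234 lb
  SiO2: 79.41% × 100.0 = 79.41 lb
  Al2O3: 15.16% × 100.0 = 15.16 lb
  BaO: 4.811% × 100.0 = 4.811 lb
Mass-balance tally per oxide applying the batch weights above, at the basis given (sums match the target masses once rounding is allowed for):
  Na2O: 5.541·0.1125 = 0.6234 lb (target 0.6234 lb)
  SiO2: 5.541·0.6781 + 76.03·0.9950 = 79.41 lb (target 79.41 lb)
  Al2O3: 5.541·0.1964 + 76.03·0.003000 + 21.37·0.6477 = 15.16 lb (target 15.16 lb)
  BaO: 6.205·0.7754 = 4.811 lb (target 4.811 lb)
Glass-mass closure: the batch minus its LOI: 100.0 lb (oxide target masses add up to 100.0 lb; with the basis standing at 100.0 lb — a pure rounding effect).
Total batch = Σ batch = 109.1 lb; loss to ignition Σ batch·LOI = 9.146 lb; yield, glass over the total, = 91.62%.

Revised batch per 100.0 lb vitreous product:
  soda feldspar: 5.541 lb
  silica sand: 76.03 lb
  barium carbonate: 6.205 lb
  ATH: 21.37 lb
Total batch = 109.1 lb; LOI loss = 9.146 lb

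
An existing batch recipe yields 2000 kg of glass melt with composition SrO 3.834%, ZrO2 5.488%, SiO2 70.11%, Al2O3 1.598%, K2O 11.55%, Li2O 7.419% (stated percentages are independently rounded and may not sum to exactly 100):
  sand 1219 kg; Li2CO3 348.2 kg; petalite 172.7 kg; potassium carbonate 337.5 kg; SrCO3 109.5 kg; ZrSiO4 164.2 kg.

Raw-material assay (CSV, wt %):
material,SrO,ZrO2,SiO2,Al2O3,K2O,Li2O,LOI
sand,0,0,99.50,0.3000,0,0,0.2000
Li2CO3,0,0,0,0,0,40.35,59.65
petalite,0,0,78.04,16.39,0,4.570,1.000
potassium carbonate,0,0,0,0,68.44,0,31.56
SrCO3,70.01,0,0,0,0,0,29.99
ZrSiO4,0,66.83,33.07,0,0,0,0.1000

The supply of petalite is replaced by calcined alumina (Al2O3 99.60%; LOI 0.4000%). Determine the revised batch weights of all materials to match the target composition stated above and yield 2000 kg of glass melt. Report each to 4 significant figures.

Revised batch per 2000 kg glass melt:
  sand: 1355 kg
  Li2CO3: 367.7 kg
  calcined alumina: 28.01 kg
  potassium carbonate: 337.5 kg
  SrCO3: 109.5 kg
  ZrSiO4: 164.2 kg
Total batch = 2362 kg; LOI loss = 361.7 kg

Each numeric step keeps full float precision end to end; working values are displayed rounded to four significant digits in the printout; a single rounding yields each reported value — all derived quantities, which include LOI, the six compositions, net glass mass, totals, yield, are carried in exact precision, as given in the problem or answer text, using the weight values per 2000 kg of glass.
Oxide-by-oxide targets in 2000 kg glass melt:
  SrO: 3.834% × 2000 = 76.68 kg
  ZrO2: 5.488% × 2000 = 109.8 kg
  SiO2: 70.11% × 2000 = 1402 kg
  Al2O3: 1.598% × 2000 = 31.96 kg
  K2O: 11.55% × 2000 = 231.0 kg
  Li2O: 7.419% × 2000 = 148.4 kg
Oxide-by-oxide audit per the reported batch figures, versus the basis set out (target by target, the sums agree once rounding is allowed for):
  SrO: 109.5·0.7001 = 76.66 kg (target 76.68 kg)
  ZrO2: 164.2·0.6683 = 109.7 kg (target 109.8 kg)
  SiO2: 1355·0.9950 + 164.2·0.3307 = 1403 kg (target 1402 kg)
  Al2O3: 1355·0.003000 + 28.01·0.9960 = 31.96 kg (target 31.96 kg)
  K2O: 337.5·0.6844 = 231.0 kg (target 231.0 kg)
  Li2O: 367.7·0.4035 = 148.4 kg (target 148.4 kg)
Auditing the glass mass value: whole batch net of LOI = 2000 kg (oxide target masses add up to 2000 kg; the stated basis being 2000 kg — rounding explains the deltas).
Summing the batch: Σ batch = 2362 kg; the LOI term Σ batch·LOI equals 361.7 kg; yield: glass divided by total = 84.69%.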